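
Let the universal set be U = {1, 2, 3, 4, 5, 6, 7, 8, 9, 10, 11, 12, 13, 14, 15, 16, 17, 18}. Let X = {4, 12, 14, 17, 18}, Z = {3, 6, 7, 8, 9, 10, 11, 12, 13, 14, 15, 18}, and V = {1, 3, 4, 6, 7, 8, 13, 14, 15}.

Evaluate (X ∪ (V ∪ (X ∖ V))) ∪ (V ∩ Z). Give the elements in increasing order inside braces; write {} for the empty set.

{1, 3, 4, 6, 7, 8, 12, 13, 14, 15, 17, 18}

X ∖ V = {12, 17, 18}
V ∪ (X ∖ V) = {1, 3, 4, 6, 7, 8, 12, 13, 14, 15, 17, 18}
X ∪ (V ∪ (X ∖ V)) = {1, 3, 4, 6, 7, 8, 12, 13, 14, 15, 17, 18}
V ∩ Z = {3, 6, 7, 8, 13, 14, 15}
(X ∪ (V ∪ (X ∖ V))) ∪ (V ∩ Z) = {1, 3, 4, 6, 7, 8, 12, 13, 14, 15, 17, 18}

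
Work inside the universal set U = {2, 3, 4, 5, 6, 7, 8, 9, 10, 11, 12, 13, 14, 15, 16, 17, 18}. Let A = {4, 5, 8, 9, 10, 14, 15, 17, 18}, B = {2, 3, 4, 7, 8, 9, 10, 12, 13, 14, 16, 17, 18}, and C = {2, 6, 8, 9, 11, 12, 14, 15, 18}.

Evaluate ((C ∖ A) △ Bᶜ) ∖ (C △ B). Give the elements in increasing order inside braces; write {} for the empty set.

C ∖ A = {2, 6, 11, 12}
Bᶜ = {5, 6, 11, 15}
(C ∖ A) △ Bᶜ = {2, 5, 12, 15}
C △ B = {3, 4, 6, 7, 10, 11, 13, 15, 16, 17}
((C ∖ A) △ Bᶜ) ∖ (C △ B) = {2, 5, 12}

{2, 5, 12}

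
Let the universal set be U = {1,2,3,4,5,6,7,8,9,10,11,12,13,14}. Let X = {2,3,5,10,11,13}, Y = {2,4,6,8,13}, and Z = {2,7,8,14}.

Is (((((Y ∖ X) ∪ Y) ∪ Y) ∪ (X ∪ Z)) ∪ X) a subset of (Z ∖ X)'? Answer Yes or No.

No

Y ∖ X = {4,6,8}
(Y ∖ X) ∪ Y = {2,4,6,8,13}
((Y ∖ X) ∪ Y) ∪ Y = {2,4,6,8,13}
X ∪ Z = {2,3,5,7,8,10,11,13,14}
(((Y ∖ X) ∪ Y) ∪ Y) ∪ (X ∪ Z) = {2,3,4,5,6,7,8,10,11,13,14}
((((Y ∖ X) ∪ Y) ∪ Y) ∪ (X ∪ Z)) ∪ X = {2,3,4,5,6,7,8,10,11,13,14}
Z ∖ X = {7,8,14}
(Z ∖ X)' = {1,2,3,4,5,6,9,10,11,12,13}
7 ∈ ((((Y ∖ X) ∪ Y) ∪ Y) ∪ (X ∪ Z)) ∪ X but 7 ∉ (Z ∖ X)', so the inclusion fails.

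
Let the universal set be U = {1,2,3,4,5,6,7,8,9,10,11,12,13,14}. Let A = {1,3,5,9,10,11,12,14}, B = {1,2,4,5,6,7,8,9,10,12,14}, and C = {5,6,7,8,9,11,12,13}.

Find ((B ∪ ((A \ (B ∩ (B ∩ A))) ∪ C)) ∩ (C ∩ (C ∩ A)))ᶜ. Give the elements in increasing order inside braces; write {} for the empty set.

B ∩ A = {1,5,9,10,12,14}
B ∩ (B ∩ A) = {1,5,9,10,12,14}
A \ (B ∩ (B ∩ A)) = {3,11}
(A \ (B ∩ (B ∩ A))) ∪ C = {3,5,6,7,8,9,11,12,13}
B ∪ ((A \ (B ∩ (B ∩ A))) ∪ C) = {1,2,3,4,5,6,7,8,9,10,11,12,13,14}
C ∩ A = {5,9,11,12}
C ∩ (C ∩ A) = {5,9,11,12}
(B ∪ ((A \ (B ∩ (B ∩ A))) ∪ C)) ∩ (C ∩ (C ∩ A)) = {5,9,11,12}
((B ∪ ((A \ (B ∩ (B ∩ A))) ∪ C)) ∩ (C ∩ (C ∩ A)))ᶜ = {1,2,3,4,6,7,8,10,13,14}

{1,2,3,4,6,7,8,10,13,14}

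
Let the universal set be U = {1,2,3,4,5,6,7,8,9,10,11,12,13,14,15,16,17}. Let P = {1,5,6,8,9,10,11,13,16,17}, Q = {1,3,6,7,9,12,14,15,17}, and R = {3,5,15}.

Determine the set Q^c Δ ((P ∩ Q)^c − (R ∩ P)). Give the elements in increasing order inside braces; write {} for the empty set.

{3,5,7,12,14,15}

Q^c = {2,4,5,8,10,11,13,16}
P ∩ Q = {1,6,9,17}
(P ∩ Q)^c = {2,3,4,5,7,8,10,11,12,13,14,15,16}
R ∩ P = {5}
(P ∩ Q)^c − (R ∩ P) = {2,3,4,7,8,10,11,12,13,14,15,16}
Q^c Δ ((P ∩ Q)^c − (R ∩ P)) = {3,5,7,12,14,15}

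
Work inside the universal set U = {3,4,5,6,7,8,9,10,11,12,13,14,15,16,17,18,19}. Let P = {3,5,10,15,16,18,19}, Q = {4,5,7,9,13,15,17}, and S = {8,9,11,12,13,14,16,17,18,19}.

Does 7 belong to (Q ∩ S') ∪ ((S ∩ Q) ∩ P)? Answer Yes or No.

Yes

7 ∉ S, so 7 ∈ S'
7 ∈ Q and 7 ∈ S', so 7 ∈ Q ∩ S'
7 ∉ S and 7 ∈ Q, so 7 ∉ S ∩ Q
7 ∉ (S ∩ Q) and 7 ∉ P, so 7 ∉ (S ∩ Q) ∩ P
7 ∈ (Q ∩ S') and 7 ∉ ((S ∩ Q) ∩ P), so 7 ∈ (Q ∩ S') ∪ ((S ∩ Q) ∩ P)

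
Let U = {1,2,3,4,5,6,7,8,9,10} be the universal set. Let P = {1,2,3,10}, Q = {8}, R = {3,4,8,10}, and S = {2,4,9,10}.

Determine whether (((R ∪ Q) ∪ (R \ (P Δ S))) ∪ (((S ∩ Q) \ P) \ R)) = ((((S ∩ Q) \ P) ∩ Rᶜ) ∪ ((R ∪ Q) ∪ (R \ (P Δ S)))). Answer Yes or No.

R ∪ Q = {3,4,8,10}
P Δ S = {1,3,4,9}
R \ (P Δ S) = {8,10}
(R ∪ Q) ∪ (R \ (P Δ S)) = {3,4,8,10}
S ∩ Q = {}
(S ∩ Q) \ P = {}
((S ∩ Q) \ P) \ R = {}
((R ∪ Q) ∪ (R \ (P Δ S))) ∪ (((S ∩ Q) \ P) \ R) = {3,4,8,10}
Rᶜ = {1,2,5,6,7,9}
((S ∩ Q) \ P) ∩ Rᶜ = {}
(((S ∩ Q) \ P) ∩ Rᶜ) ∪ ((R ∪ Q) ∪ (R \ (P Δ S))) = {3,4,8,10}
Both equal {3,4,8,10}, so ((R ∪ Q) ∪ (R \ (P Δ S))) ∪ (((S ∩ Q) \ P) \ R) = (((S ∩ Q) \ P) ∩ Rᶜ) ∪ ((R ∪ Q) ∪ (R \ (P Δ S))).

Yes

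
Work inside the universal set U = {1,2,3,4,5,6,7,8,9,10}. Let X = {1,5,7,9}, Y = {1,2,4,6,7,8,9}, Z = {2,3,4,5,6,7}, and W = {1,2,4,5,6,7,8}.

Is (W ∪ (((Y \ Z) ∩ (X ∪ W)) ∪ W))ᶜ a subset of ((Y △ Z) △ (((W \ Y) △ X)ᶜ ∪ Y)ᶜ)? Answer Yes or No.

No

Y \ Z = {1,8,9}
X ∪ W = {1,2,4,5,6,7,8,9}
(Y \ Z) ∩ (X ∪ W) = {1,8,9}
((Y \ Z) ∩ (X ∪ W)) ∪ W = {1,2,4,5,6,7,8,9}
W ∪ (((Y \ Z) ∩ (X ∪ W)) ∪ W) = {1,2,4,5,6,7,8,9}
(W ∪ (((Y \ Z) ∩ (X ∪ W)) ∪ W))ᶜ = {3,10}
Y △ Z = {1,3,5,8,9}
W \ Y = {5}
(W \ Y) △ X = {1,7,9}
((W \ Y) △ X)ᶜ = {2,3,4,5,6,8,10}
((W \ Y) △ X)ᶜ ∪ Y = {1,2,3,4,5,6,7,8,9,10}
(((W \ Y) △ X)ᶜ ∪ Y)ᶜ = {}
(Y △ Z) △ (((W \ Y) △ X)ᶜ ∪ Y)ᶜ = {1,3,5,8,9}
10 ∈ (W ∪ (((Y \ Z) ∩ (X ∪ W)) ∪ W))ᶜ but 10 ∉ (Y △ Z) △ (((W \ Y) △ X)ᶜ ∪ Y)ᶜ, so the inclusion fails.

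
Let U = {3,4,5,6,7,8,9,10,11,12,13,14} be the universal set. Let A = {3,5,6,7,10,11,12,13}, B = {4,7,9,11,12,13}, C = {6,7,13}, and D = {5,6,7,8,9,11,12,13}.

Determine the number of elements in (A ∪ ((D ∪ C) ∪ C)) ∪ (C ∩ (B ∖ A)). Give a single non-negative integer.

D ∪ C = {5,6,7,8,9,11,12,13}
(D ∪ C) ∪ C = {5,6,7,8,9,11,12,13}
A ∪ ((D ∪ C) ∪ C) = {3,5,6,7,8,9,10,11,12,13}
B ∖ A = {4,9}
C ∩ (B ∖ A) = {}
(A ∪ ((D ∪ C) ∪ C)) ∪ (C ∩ (B ∖ A)) = {3,5,6,7,8,9,10,11,12,13}
|(A ∪ ((D ∪ C) ∪ C)) ∪ (C ∩ (B ∖ A))| = 10

10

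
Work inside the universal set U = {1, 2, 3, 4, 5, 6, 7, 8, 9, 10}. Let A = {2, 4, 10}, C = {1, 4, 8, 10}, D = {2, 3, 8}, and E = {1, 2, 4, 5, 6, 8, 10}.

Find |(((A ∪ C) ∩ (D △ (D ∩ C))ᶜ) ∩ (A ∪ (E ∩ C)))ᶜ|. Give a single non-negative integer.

6

A ∪ C = {1, 2, 4, 8, 10}
D ∩ C = {8}
D △ (D ∩ C) = {2, 3}
(D △ (D ∩ C))ᶜ = {1, 4, 5, 6, 7, 8, 9, 10}
(A ∪ C) ∩ (D △ (D ∩ C))ᶜ = {1, 4, 8, 10}
E ∩ C = {1, 4, 8, 10}
A ∪ (E ∩ C) = {1, 2, 4, 8, 10}
((A ∪ C) ∩ (D △ (D ∩ C))ᶜ) ∩ (A ∪ (E ∩ C)) = {1, 4, 8, 10}
(((A ∪ C) ∩ (D △ (D ∩ C))ᶜ) ∩ (A ∪ (E ∩ C)))ᶜ = {2, 3, 5, 6, 7, 9}
|(((A ∪ C) ∩ (D △ (D ∩ C))ᶜ) ∩ (A ∪ (E ∩ C)))ᶜ| = 6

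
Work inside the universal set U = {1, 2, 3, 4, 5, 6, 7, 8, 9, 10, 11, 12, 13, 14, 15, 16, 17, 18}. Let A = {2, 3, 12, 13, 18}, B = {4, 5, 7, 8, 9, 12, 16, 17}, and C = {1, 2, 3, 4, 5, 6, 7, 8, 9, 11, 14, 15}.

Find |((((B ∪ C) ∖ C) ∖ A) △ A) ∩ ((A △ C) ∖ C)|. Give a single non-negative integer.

B ∪ C = {1, 2, 3, 4, 5, 6, 7, 8, 9, 11, 12, 14, 15, 16, 17}
(B ∪ C) ∖ C = {12, 16, 17}
((B ∪ C) ∖ C) ∖ A = {16, 17}
(((B ∪ C) ∖ C) ∖ A) △ A = {2, 3, 12, 13, 16, 17, 18}
A △ C = {1, 4, 5, 6, 7, 8, 9, 11, 12, 13, 14, 15, 18}
(A △ C) ∖ C = {12, 13, 18}
((((B ∪ C) ∖ C) ∖ A) △ A) ∩ ((A △ C) ∖ C) = {12, 13, 18}
|((((B ∪ C) ∖ C) ∖ A) △ A) ∩ ((A △ C) ∖ C)| = 3

3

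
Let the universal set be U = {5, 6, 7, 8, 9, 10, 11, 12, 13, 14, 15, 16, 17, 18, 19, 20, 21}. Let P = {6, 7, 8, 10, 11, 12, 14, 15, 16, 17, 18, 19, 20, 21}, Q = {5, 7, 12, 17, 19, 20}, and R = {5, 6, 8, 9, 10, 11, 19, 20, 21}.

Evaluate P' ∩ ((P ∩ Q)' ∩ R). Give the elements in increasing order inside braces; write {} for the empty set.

P' = {5, 9, 13}
P ∩ Q = {7, 12, 17, 19, 20}
(P ∩ Q)' = {5, 6, 8, 9, 10, 11, 13, 14, 15, 16, 18, 21}
(P ∩ Q)' ∩ R = {5, 6, 8, 9, 10, 11, 21}
P' ∩ ((P ∩ Q)' ∩ R) = {5, 9}

{5, 9}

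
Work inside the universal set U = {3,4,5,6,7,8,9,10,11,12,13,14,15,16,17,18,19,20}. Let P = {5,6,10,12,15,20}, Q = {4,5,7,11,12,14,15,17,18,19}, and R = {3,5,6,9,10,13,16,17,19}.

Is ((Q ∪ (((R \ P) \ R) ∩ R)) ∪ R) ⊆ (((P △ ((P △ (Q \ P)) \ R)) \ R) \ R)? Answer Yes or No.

R \ P = {3,9,13,16,17,19}
(R \ P) \ R = {}
((R \ P) \ R) ∩ R = {}
Q ∪ (((R \ P) \ R) ∩ R) = {4,5,7,11,12,14,15,17,18,19}
(Q ∪ (((R \ P) \ R) ∩ R)) ∪ R = {3,4,5,6,7,9,10,11,12,13,14,15,16,17,18,19}
Q \ P = {4,7,11,14,17,18,19}
P △ (Q \ P) = {4,5,6,7,10,11,12,14,15,17,18,19,20}
(P △ (Q \ P)) \ R = {4,7,11,12,14,15,18,20}
P △ ((P △ (Q \ P)) \ R) = {4,5,6,7,10,11,14,18}
(P △ ((P △ (Q \ P)) \ R)) \ R = {4,7,11,14,18}
((P △ ((P △ (Q \ P)) \ R)) \ R) \ R = {4,7,11,14,18}
3 ∈ (Q ∪ (((R \ P) \ R) ∩ R)) ∪ R but 3 ∉ ((P △ ((P △ (Q \ P)) \ R)) \ R) \ R, so the inclusion fails.

No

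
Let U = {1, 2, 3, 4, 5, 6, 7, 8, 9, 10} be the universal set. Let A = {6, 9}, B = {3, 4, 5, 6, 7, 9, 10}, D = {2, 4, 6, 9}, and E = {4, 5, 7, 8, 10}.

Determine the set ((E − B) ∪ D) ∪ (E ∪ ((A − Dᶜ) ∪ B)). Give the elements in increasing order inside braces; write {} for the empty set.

E − B = {8}
(E − B) ∪ D = {2, 4, 6, 8, 9}
Dᶜ = {1, 3, 5, 7, 8, 10}
A − Dᶜ = {6, 9}
(A − Dᶜ) ∪ B = {3, 4, 5, 6, 7, 9, 10}
E ∪ ((A − Dᶜ) ∪ B) = {3, 4, 5, 6, 7, 8, 9, 10}
((E − B) ∪ D) ∪ (E ∪ ((A − Dᶜ) ∪ B)) = {2, 3, 4, 5, 6, 7, 8, 9, 10}

{2, 3, 4, 5, 6, 7, 8, 9, 10}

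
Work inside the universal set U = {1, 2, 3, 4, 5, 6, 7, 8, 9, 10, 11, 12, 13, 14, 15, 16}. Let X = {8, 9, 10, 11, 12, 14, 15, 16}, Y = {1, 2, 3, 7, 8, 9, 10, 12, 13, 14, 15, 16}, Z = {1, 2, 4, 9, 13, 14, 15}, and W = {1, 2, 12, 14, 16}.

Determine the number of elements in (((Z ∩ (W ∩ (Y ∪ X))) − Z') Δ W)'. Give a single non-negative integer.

14

Y ∪ X = {1, 2, 3, 7, 8, 9, 10, 11, 12, 13, 14, 15, 16}
W ∩ (Y ∪ X) = {1, 2, 12, 14, 16}
Z ∩ (W ∩ (Y ∪ X)) = {1, 2, 14}
Z' = {3, 5, 6, 7, 8, 10, 11, 12, 16}
(Z ∩ (W ∩ (Y ∪ X))) − Z' = {1, 2, 14}
((Z ∩ (W ∩ (Y ∪ X))) − Z') Δ W = {12, 16}
(((Z ∩ (W ∩ (Y ∪ X))) − Z') Δ W)' = {1, 2, 3, 4, 5, 6, 7, 8, 9, 10, 11, 13, 14, 15}
|(((Z ∩ (W ∩ (Y ∪ X))) − Z') Δ W)'| = 14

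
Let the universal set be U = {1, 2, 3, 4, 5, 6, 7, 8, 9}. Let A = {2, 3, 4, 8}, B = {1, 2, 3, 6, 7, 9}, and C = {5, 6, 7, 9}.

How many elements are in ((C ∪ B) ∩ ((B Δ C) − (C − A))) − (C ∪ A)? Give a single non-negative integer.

C ∪ B = {1, 2, 3, 5, 6, 7, 9}
B Δ C = {1, 2, 3, 5}
C − A = {5, 6, 7, 9}
(B Δ C) − (C − A) = {1, 2, 3}
(C ∪ B) ∩ ((B Δ C) − (C − A)) = {1, 2, 3}
C ∪ A = {2, 3, 4, 5, 6, 7, 8, 9}
((C ∪ B) ∩ ((B Δ C) − (C − A))) − (C ∪ A) = {1}
|((C ∪ B) ∩ ((B Δ C) − (C − A))) − (C ∪ A)| = 1

1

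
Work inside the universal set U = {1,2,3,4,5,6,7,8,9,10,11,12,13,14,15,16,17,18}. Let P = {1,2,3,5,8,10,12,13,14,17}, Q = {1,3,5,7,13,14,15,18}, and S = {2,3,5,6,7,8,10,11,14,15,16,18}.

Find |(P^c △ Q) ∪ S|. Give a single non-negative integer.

P^c = {4,6,7,9,11,15,16,18}
P^c △ Q = {1,3,4,5,6,9,11,13,14,16}
(P^c △ Q) ∪ S = {1,2,3,4,5,6,7,8,9,10,11,13,14,15,16,18}
|(P^c △ Q) ∪ S| = 16

16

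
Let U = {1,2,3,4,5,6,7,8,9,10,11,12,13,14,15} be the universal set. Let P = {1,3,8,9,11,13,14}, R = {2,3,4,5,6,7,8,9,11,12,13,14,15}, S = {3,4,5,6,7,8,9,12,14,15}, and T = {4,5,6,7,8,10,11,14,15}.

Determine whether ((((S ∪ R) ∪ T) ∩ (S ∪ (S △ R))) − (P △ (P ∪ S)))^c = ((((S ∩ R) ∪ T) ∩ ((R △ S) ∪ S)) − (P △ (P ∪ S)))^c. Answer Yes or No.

No

S ∪ R = {2,3,4,5,6,7,8,9,11,12,13,14,15}
(S ∪ R) ∪ T = {2,3,4,5,6,7,8,9,10,11,12,13,14,15}
S △ R = {2,11,13}
S ∪ (S △ R) = {2,3,4,5,6,7,8,9,11,12,13,14,15}
((S ∪ R) ∪ T) ∩ (S ∪ (S △ R)) = {2,3,4,5,6,7,8,9,11,12,13,14,15}
P ∪ S = {1,3,4,5,6,7,8,9,11,12,13,14,15}
P △ (P ∪ S) = {4,5,6,7,12,15}
(((S ∪ R) ∪ T) ∩ (S ∪ (S △ R))) − (P △ (P ∪ S)) = {2,3,8,9,11,13,14}
((((S ∪ R) ∪ T) ∩ (S ∪ (S △ R))) − (P △ (P ∪ S)))^c = {1,4,5,6,7,10,12,15}
S ∩ R = {3,4,5,6,7,8,9,12,14,15}
(S ∩ R) ∪ T = {3,4,5,6,7,8,9,10,11,12,14,15}
R △ S = {2,11,13}
(R △ S) ∪ S = {2,3,4,5,6,7,8,9,11,12,13,14,15}
((S ∩ R) ∪ T) ∩ ((R △ S) ∪ S) = {3,4,5,6,7,8,9,11,12,14,15}
(((S ∩ R) ∪ T) ∩ ((R △ S) ∪ S)) − (P △ (P ∪ S)) = {3,8,9,11,14}
((((S ∩ R) ∪ T) ∩ ((R △ S) ∪ S)) − (P △ (P ∪ S)))^c = {1,2,4,5,6,7,10,12,13,15}
2 ∈ ((((S ∩ R) ∪ T) ∩ ((R △ S) ∪ S)) − (P △ (P ∪ S)))^c but 2 ∉ ((((S ∪ R) ∪ T) ∩ (S ∪ (S △ R))) − (P △ (P ∪ S)))^c, so they differ.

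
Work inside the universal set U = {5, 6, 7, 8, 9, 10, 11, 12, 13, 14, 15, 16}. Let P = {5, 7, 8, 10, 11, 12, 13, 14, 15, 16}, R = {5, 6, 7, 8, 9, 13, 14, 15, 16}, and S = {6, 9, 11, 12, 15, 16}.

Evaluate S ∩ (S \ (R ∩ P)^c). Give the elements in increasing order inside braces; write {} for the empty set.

{15, 16}

R ∩ P = {5, 7, 8, 13, 14, 15, 16}
(R ∩ P)^c = {6, 9, 10, 11, 12}
S \ (R ∩ P)^c = {15, 16}
S ∩ (S \ (R ∩ P)^c) = {15, 16}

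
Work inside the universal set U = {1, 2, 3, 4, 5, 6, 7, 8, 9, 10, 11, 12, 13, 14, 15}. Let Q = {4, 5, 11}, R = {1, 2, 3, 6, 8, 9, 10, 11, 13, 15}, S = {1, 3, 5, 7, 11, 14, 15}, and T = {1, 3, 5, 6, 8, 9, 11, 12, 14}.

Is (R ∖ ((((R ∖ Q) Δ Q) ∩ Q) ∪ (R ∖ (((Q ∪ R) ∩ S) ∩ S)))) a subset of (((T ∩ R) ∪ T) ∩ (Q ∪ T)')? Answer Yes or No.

R ∖ Q = {1, 2, 3, 6, 8, 9, 10, 13, 15}
(R ∖ Q) Δ Q = {1, 2, 3, 4, 5, 6, 8, 9, 10, 11, 13, 15}
((R ∖ Q) Δ Q) ∩ Q = {4, 5, 11}
Q ∪ R = {1, 2, 3, 4, 5, 6, 8, 9, 10, 11, 13, 15}
(Q ∪ R) ∩ S = {1, 3, 5, 11, 15}
((Q ∪ R) ∩ S) ∩ S = {1, 3, 5, 11, 15}
R ∖ (((Q ∪ R) ∩ S) ∩ S) = {2, 6, 8, 9, 10, 13}
(((R ∖ Q) Δ Q) ∩ Q) ∪ (R ∖ (((Q ∪ R) ∩ S) ∩ S)) = {2, 4, 5, 6, 8, 9, 10, 11, 13}
R ∖ ((((R ∖ Q) Δ Q) ∩ Q) ∪ (R ∖ (((Q ∪ R) ∩ S) ∩ S))) = {1, 3, 15}
T ∩ R = {1, 3, 6, 8, 9, 11}
(T ∩ R) ∪ T = {1, 3, 5, 6, 8, 9, 11, 12, 14}
Q ∪ T = {1, 3, 4, 5, 6, 8, 9, 11, 12, 14}
(Q ∪ T)' = {2, 7, 10, 13, 15}
((T ∩ R) ∪ T) ∩ (Q ∪ T)' = {}
1 ∈ R ∖ ((((R ∖ Q) Δ Q) ∩ Q) ∪ (R ∖ (((Q ∪ R) ∩ S) ∩ S))) but 1 ∉ ((T ∩ R) ∪ T) ∩ (Q ∪ T)', so the inclusion fails.

No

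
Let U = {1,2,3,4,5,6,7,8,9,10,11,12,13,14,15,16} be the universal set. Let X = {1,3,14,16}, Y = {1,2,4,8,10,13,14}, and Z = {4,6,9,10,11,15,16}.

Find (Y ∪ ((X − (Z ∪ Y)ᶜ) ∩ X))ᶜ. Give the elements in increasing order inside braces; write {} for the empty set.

Z ∪ Y = {1,2,4,6,8,9,10,11,13,14,15,16}
(Z ∪ Y)ᶜ = {3,5,7,12}
X − (Z ∪ Y)ᶜ = {1,14,16}
(X − (Z ∪ Y)ᶜ) ∩ X = {1,14,16}
Y ∪ ((X − (Z ∪ Y)ᶜ) ∩ X) = {1,2,4,8,10,13,14,16}
(Y ∪ ((X − (Z ∪ Y)ᶜ) ∩ X))ᶜ = {3,5,6,7,9,11,12,15}

{3,5,6,7,9,11,12,15}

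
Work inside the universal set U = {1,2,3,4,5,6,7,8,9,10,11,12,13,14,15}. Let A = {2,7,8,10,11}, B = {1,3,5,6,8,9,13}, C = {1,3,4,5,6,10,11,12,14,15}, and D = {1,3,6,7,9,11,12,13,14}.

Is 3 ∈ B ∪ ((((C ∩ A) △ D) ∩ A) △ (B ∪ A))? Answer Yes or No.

3 ∈ C and 3 ∉ A, so 3 ∉ C ∩ A
3 ∉ (C ∩ A) and 3 ∈ D, so 3 ∈ (C ∩ A) △ D
3 ∈ ((C ∩ A) △ D) and 3 ∉ A, so 3 ∉ ((C ∩ A) △ D) ∩ A
3 ∈ B and 3 ∉ A, so 3 ∈ B ∪ A
3 ∉ (((C ∩ A) △ D) ∩ A) and 3 ∈ (B ∪ A), so 3 ∈ (((C ∩ A) △ D) ∩ A) △ (B ∪ A)
3 ∈ B and 3 ∈ ((((C ∩ A) △ D) ∩ A) △ (B ∪ A)), so 3 ∈ B ∪ ((((C ∩ A) △ D) ∩ A) △ (B ∪ A))

Yes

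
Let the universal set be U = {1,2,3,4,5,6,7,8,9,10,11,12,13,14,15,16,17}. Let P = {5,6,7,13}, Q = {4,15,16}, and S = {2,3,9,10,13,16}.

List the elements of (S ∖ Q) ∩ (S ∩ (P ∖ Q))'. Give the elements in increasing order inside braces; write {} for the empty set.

{2,3,9,10}

S ∖ Q = {2,3,9,10,13}
P ∖ Q = {5,6,7,13}
S ∩ (P ∖ Q) = {13}
(S ∩ (P ∖ Q))' = {1,2,3,4,5,6,7,8,9,10,11,12,14,15,16,17}
(S ∖ Q) ∩ (S ∩ (P ∖ Q))' = {2,3,9,10}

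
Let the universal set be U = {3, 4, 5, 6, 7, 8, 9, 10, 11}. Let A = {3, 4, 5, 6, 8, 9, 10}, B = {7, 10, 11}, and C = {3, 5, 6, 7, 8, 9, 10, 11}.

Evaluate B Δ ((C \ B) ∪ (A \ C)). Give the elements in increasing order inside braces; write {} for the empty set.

C \ B = {3, 5, 6, 8, 9}
A \ C = {4}
(C \ B) ∪ (A \ C) = {3, 4, 5, 6, 8, 9}
B Δ ((C \ B) ∪ (A \ C)) = {3, 4, 5, 6, 7, 8, 9, 10, 11}

{3, 4, 5, 6, 7, 8, 9, 10, 11}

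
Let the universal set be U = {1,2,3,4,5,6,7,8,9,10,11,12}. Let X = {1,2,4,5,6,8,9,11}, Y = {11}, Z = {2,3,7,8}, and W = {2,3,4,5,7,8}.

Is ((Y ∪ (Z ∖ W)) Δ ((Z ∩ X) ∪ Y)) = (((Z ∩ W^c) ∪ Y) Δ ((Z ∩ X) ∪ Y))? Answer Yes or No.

Z ∖ W = {}
Y ∪ (Z ∖ W) = {11}
Z ∩ X = {2,8}
(Z ∩ X) ∪ Y = {2,8,11}
(Y ∪ (Z ∖ W)) Δ ((Z ∩ X) ∪ Y) = {2,8}
W^c = {1,6,9,10,11,12}
Z ∩ W^c = {}
(Z ∩ W^c) ∪ Y = {11}
((Z ∩ W^c) ∪ Y) Δ ((Z ∩ X) ∪ Y) = {2,8}
Both equal {2,8}, so (Y ∪ (Z ∖ W)) Δ ((Z ∩ X) ∪ Y) = ((Z ∩ W^c) ∪ Y) Δ ((Z ∩ X) ∪ Y).

Yes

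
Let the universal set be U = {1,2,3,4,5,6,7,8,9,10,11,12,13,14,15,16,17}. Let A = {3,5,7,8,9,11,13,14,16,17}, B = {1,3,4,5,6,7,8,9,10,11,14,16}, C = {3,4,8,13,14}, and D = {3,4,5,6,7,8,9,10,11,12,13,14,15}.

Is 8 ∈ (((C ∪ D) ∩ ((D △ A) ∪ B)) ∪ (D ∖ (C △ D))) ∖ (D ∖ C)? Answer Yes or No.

8 ∈ C and 8 ∈ D, so 8 ∈ C ∪ D
8 ∈ D and 8 ∈ A, so 8 ∉ D △ A
8 ∉ (D △ A) and 8 ∈ B, so 8 ∈ (D △ A) ∪ B
8 ∈ (C ∪ D) and 8 ∈ ((D △ A) ∪ B), so 8 ∈ (C ∪ D) ∩ ((D △ A) ∪ B)
8 ∈ C and 8 ∈ D, so 8 ∉ C △ D
8 ∈ D and 8 ∉ (C △ D), so 8 ∈ D ∖ (C △ D)
8 ∈ ((C ∪ D) ∩ ((D △ A) ∪ B)) and 8 ∈ (D ∖ (C △ D)), so 8 ∈ ((C ∪ D) ∩ ((D △ A) ∪ B)) ∪ (D ∖ (C △ D))
8 ∈ D and 8 ∈ C, so 8 ∉ D ∖ C
8 ∈ (((C ∪ D) ∩ ((D △ A) ∪ B)) ∪ (D ∖ (C △ D))) and 8 ∉ (D ∖ C), so 8 ∈ (((C ∪ D) ∩ ((D △ A) ∪ B)) ∪ (D ∖ (C △ D))) ∖ (D ∖ C)

Yes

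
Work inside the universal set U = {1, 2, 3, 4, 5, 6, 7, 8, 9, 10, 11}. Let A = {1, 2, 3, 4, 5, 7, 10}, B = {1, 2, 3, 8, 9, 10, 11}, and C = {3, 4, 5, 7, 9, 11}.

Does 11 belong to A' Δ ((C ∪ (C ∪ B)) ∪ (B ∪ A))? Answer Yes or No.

No

11 ∉ A, so 11 ∈ A'
11 ∈ C and 11 ∈ B, so 11 ∈ C ∪ B
11 ∈ C and 11 ∈ (C ∪ B), so 11 ∈ C ∪ (C ∪ B)
11 ∈ B and 11 ∉ A, so 11 ∈ B ∪ A
11 ∈ (C ∪ (C ∪ B)) and 11 ∈ (B ∪ A), so 11 ∈ (C ∪ (C ∪ B)) ∪ (B ∪ A)
11 ∈ A' and 11 ∈ ((C ∪ (C ∪ B)) ∪ (B ∪ A)), so 11 ∉ A' Δ ((C ∪ (C ∪ B)) ∪ (B ∪ A))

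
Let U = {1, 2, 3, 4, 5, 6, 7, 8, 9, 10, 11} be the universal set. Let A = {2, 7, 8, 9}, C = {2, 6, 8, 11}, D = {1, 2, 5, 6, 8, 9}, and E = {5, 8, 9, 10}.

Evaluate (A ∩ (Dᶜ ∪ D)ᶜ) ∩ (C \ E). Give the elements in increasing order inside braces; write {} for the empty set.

{}

Dᶜ = {3, 4, 7, 10, 11}
Dᶜ ∪ D = {1, 2, 3, 4, 5, 6, 7, 8, 9, 10, 11}
(Dᶜ ∪ D)ᶜ = {}
A ∩ (Dᶜ ∪ D)ᶜ = {}
C \ E = {2, 6, 11}
(A ∩ (Dᶜ ∪ D)ᶜ) ∩ (C \ E) = {}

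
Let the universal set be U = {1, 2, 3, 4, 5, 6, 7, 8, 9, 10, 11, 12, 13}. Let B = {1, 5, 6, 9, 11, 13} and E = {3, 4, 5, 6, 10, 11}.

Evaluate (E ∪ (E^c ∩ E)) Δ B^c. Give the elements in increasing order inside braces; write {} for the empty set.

E^c = {1, 2, 7, 8, 9, 12, 13}
E^c ∩ E = {}
E ∪ (E^c ∩ E) = {3, 4, 5, 6, 10, 11}
B^c = {2, 3, 4, 7, 8, 10, 12}
(E ∪ (E^c ∩ E)) Δ B^c = {2, 5, 6, 7, 8, 11, 12}

{2, 5, 6, 7, 8, 11, 12}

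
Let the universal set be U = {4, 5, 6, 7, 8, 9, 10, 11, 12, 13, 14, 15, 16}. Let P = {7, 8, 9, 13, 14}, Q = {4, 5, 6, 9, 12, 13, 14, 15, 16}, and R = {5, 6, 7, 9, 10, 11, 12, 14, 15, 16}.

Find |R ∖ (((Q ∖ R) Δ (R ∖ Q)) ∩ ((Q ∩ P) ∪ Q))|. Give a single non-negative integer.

Q ∖ R = {4, 13}
R ∖ Q = {7, 10, 11}
(Q ∖ R) Δ (R ∖ Q) = {4, 7, 10, 11, 13}
Q ∩ P = {9, 13, 14}
(Q ∩ P) ∪ Q = {4, 5, 6, 9, 12, 13, 14, 15, 16}
((Q ∖ R) Δ (R ∖ Q)) ∩ ((Q ∩ P) ∪ Q) = {4, 13}
R ∖ (((Q ∖ R) Δ (R ∖ Q)) ∩ ((Q ∩ P) ∪ Q)) = {5, 6, 7, 9, 10, 11, 12, 14, 15, 16}
|R ∖ (((Q ∖ R) Δ (R ∖ Q)) ∩ ((Q ∩ P) ∪ Q))| = 10

10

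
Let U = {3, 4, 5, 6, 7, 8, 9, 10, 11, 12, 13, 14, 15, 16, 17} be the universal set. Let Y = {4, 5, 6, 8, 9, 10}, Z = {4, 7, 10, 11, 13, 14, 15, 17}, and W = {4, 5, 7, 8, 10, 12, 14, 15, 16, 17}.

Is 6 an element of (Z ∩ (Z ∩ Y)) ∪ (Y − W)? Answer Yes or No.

6 ∉ Z and 6 ∈ Y, so 6 ∉ Z ∩ Y
6 ∉ Z and 6 ∉ (Z ∩ Y), so 6 ∉ Z ∩ (Z ∩ Y)
6 ∈ Y and 6 ∉ W, so 6 ∈ Y − W
6 ∉ (Z ∩ (Z ∩ Y)) and 6 ∈ (Y − W), so 6 ∈ (Z ∩ (Z ∩ Y)) ∪ (Y − W)

Yes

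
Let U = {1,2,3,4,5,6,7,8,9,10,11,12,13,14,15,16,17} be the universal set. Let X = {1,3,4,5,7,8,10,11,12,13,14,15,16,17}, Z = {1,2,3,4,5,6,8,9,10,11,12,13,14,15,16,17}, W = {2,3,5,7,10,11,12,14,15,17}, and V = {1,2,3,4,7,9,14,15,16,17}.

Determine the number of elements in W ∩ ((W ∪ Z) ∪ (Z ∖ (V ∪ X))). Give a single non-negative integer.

10

W ∪ Z = {1,2,3,4,5,6,7,8,9,10,11,12,13,14,15,16,17}
V ∪ X = {1,2,3,4,5,7,8,9,10,11,12,13,14,15,16,17}
Z ∖ (V ∪ X) = {6}
(W ∪ Z) ∪ (Z ∖ (V ∪ X)) = {1,2,3,4,5,6,7,8,9,10,11,12,13,14,15,16,17}
W ∩ ((W ∪ Z) ∪ (Z ∖ (V ∪ X))) = {2,3,5,7,10,11,12,14,15,17}
|W ∩ ((W ∪ Z) ∪ (Z ∖ (V ∪ X)))| = 10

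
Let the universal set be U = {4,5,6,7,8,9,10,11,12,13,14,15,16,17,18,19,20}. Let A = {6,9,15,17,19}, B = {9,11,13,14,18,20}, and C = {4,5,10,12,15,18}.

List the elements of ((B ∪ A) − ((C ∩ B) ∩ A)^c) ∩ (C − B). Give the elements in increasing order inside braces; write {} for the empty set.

{}

B ∪ A = {6,9,11,13,14,15,17,18,19,20}
C ∩ B = {18}
(C ∩ B) ∩ A = {}
((C ∩ B) ∩ A)^c = {4,5,6,7,8,9,10,11,12,13,14,15,16,17,18,19,20}
(B ∪ A) − ((C ∩ B) ∩ A)^c = {}
C − B = {4,5,10,12,15}
((B ∪ A) − ((C ∩ B) ∩ A)^c) ∩ (C − B) = {}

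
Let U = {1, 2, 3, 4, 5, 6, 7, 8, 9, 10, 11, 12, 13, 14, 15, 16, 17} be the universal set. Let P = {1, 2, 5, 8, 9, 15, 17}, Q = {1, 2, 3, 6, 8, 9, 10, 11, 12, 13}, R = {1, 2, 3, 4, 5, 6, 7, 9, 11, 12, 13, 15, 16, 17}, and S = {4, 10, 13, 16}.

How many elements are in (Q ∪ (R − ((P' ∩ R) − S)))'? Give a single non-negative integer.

2

P' = {3, 4, 6, 7, 10, 11, 12, 13, 14, 16}
P' ∩ R = {3, 4, 6, 7, 11, 12, 13, 16}
(P' ∩ R) − S = {3, 6, 7, 11, 12}
R − ((P' ∩ R) − S) = {1, 2, 4, 5, 9, 13, 15, 16, 17}
Q ∪ (R − ((P' ∩ R) − S)) = {1, 2, 3, 4, 5, 6, 8, 9, 10, 11, 12, 13, 15, 16, 17}
(Q ∪ (R − ((P' ∩ R) − S)))' = {7, 14}
|(Q ∪ (R − ((P' ∩ R) − S)))'| = 2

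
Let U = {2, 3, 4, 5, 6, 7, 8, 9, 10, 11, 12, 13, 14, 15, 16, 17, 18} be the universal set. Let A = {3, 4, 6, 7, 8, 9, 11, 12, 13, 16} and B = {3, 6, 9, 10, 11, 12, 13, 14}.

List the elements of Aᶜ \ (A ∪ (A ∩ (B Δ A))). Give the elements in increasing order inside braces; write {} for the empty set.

{2, 5, 10, 14, 15, 17, 18}

Aᶜ = {2, 5, 10, 14, 15, 17, 18}
B Δ A = {4, 7, 8, 10, 14, 16}
A ∩ (B Δ A) = {4, 7, 8, 16}
A ∪ (A ∩ (B Δ A)) = {3, 4, 6, 7, 8, 9, 11, 12, 13, 16}
Aᶜ \ (A ∪ (A ∩ (B Δ A))) = {2, 5, 10, 14, 15, 17, 18}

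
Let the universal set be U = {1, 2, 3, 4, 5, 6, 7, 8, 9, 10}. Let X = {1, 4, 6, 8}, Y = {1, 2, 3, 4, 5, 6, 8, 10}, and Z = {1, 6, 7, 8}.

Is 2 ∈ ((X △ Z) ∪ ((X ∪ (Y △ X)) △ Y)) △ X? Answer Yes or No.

2 ∉ X and 2 ∉ Z, so 2 ∉ X △ Z
2 ∈ Y and 2 ∉ X, so 2 ∈ Y △ X
2 ∉ X and 2 ∈ (Y △ X), so 2 ∈ X ∪ (Y △ X)
2 ∈ (X ∪ (Y △ X)) and 2 ∈ Y, so 2 ∉ (X ∪ (Y △ X)) △ Y
2 ∉ (X △ Z) and 2 ∉ ((X ∪ (Y △ X)) △ Y), so 2 ∉ (X △ Z) ∪ ((X ∪ (Y △ X)) △ Y)
2 ∉ ((X △ Z) ∪ ((X ∪ (Y △ X)) △ Y)) and 2 ∉ X, so 2 ∉ ((X △ Z) ∪ ((X ∪ (Y △ X)) △ Y)) △ X

No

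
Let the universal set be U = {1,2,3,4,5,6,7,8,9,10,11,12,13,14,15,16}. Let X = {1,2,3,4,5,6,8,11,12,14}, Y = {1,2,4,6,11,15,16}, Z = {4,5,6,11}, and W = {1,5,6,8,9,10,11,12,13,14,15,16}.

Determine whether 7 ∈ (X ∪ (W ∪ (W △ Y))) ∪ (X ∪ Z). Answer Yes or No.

No

7 ∉ W and 7 ∉ Y, so 7 ∉ W △ Y
7 ∉ W and 7 ∉ (W △ Y), so 7 ∉ W ∪ (W △ Y)
7 ∉ X and 7 ∉ (W ∪ (W △ Y)), so 7 ∉ X ∪ (W ∪ (W △ Y))
7 ∉ X and 7 ∉ Z, so 7 ∉ X ∪ Z
7 ∉ (X ∪ (W ∪ (W △ Y))) and 7 ∉ (X ∪ Z), so 7 ∉ (X ∪ (W ∪ (W △ Y))) ∪ (X ∪ Z)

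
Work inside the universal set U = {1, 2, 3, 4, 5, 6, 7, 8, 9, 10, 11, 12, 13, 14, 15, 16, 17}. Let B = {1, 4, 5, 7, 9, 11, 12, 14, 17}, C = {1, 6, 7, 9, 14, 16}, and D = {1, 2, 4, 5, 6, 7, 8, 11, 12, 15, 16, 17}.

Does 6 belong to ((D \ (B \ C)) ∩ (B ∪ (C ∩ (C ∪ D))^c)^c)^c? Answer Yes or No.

6 ∉ B and 6 ∈ C, so 6 ∉ B \ C
6 ∈ D and 6 ∉ (B \ C), so 6 ∈ D \ (B \ C)
6 ∈ C and 6 ∈ D, so 6 ∈ C ∪ D
6 ∈ C and 6 ∈ (C ∪ D), so 6 ∈ C ∩ (C ∪ D)
6 ∉ (C ∩ (C ∪ D))^c since 6 ∈ (C ∩ (C ∪ D))
6 ∉ B and 6 ∉ (C ∩ (C ∪ D))^c, so 6 ∉ B ∪ (C ∩ (C ∪ D))^c
6 ∈ (B ∪ (C ∩ (C ∪ D))^c)^c since 6 ∉ (B ∪ (C ∩ (C ∪ D))^c)
6 ∈ (D \ (B \ C)) and 6 ∈ (B ∪ (C ∩ (C ∪ D))^c)^c, so 6 ∈ (D \ (B \ C)) ∩ (B ∪ (C ∩ (C ∪ D))^c)^c
6 ∉ ((D \ (B \ C)) ∩ (B ∪ (C ∩ (C ∪ D))^c)^c)^c since 6 ∈ ((D \ (B \ C)) ∩ (B ∪ (C ∩ (C ∪ D))^c)^c)

No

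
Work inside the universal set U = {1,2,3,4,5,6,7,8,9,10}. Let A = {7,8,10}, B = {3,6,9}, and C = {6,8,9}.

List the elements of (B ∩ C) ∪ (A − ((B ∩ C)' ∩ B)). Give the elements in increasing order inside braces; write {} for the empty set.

B ∩ C = {6,9}
(B ∩ C)' = {1,2,3,4,5,7,8,10}
(B ∩ C)' ∩ B = {3}
A − ((B ∩ C)' ∩ B) = {7,8,10}
(B ∩ C) ∪ (A − ((B ∩ C)' ∩ B)) = {6,7,8,9,10}

{6,7,8,9,10}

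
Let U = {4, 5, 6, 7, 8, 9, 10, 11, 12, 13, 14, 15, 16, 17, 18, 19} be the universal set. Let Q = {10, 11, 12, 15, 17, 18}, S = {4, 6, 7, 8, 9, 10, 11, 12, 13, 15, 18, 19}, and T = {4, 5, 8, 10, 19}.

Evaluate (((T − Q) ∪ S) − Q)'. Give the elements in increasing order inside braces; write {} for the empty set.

T − Q = {4, 5, 8, 19}
(T − Q) ∪ S = {4, 5, 6, 7, 8, 9, 10, 11, 12, 13, 15, 18, 19}
((T − Q) ∪ S) − Q = {4, 5, 6, 7, 8, 9, 13, 19}
(((T − Q) ∪ S) − Q)' = {10, 11, 12, 14, 15, 16, 17, 18}

{10, 11, 12, 14, 15, 16, 17, 18}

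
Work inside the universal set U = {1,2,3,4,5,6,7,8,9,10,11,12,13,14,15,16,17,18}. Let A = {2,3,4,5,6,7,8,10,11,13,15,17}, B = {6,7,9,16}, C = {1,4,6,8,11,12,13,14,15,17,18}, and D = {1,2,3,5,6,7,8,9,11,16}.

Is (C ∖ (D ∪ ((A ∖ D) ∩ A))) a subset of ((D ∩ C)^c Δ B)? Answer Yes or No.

A ∖ D = {4,10,13,15,17}
(A ∖ D) ∩ A = {4,10,13,15,17}
D ∪ ((A ∖ D) ∩ A) = {1,2,3,4,5,6,7,8,9,10,11,13,15,16,17}
C ∖ (D ∪ ((A ∖ D) ∩ A)) = {12,14,18}
D ∩ C = {1,6,8,11}
(D ∩ C)^c = {2,3,4,5,7,9,10,12,13,14,15,16,17,18}
(D ∩ C)^c Δ B = {2,3,4,5,6,10,12,13,14,15,17,18}
Every element of {12,14,18} is in {2,3,4,5,6,10,12,13,14,15,17,18}, so C ∖ (D ∪ ((A ∖ D) ∩ A)) ⊆ (D ∩ C)^c Δ B.

Yes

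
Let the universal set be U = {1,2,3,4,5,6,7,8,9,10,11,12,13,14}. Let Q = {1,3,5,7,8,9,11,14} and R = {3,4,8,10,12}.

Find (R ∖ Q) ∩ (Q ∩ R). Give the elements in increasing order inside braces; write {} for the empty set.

{}

R ∖ Q = {4,10,12}
Q ∩ R = {3,8}
(R ∖ Q) ∩ (Q ∩ R) = {}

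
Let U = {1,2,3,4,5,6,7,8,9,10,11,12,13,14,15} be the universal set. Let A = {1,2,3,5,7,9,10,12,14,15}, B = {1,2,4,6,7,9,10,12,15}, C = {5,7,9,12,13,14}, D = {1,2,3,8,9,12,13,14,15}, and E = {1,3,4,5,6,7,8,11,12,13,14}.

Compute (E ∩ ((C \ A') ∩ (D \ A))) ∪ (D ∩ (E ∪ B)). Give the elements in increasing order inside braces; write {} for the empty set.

A' = {4,6,8,11,13}
C \ A' = {5,7,9,12,14}
D \ A = {8,13}
(C \ A') ∩ (D \ A) = {}
E ∩ ((C \ A') ∩ (D \ A)) = {}
E ∪ B = {1,2,3,4,5,6,7,8,9,10,11,12,13,14,15}
D ∩ (E ∪ B) = {1,2,3,8,9,12,13,14,15}
(E ∩ ((C \ A') ∩ (D \ A))) ∪ (D ∩ (E ∪ B)) = {1,2,3,8,9,12,13,14,15}

{1,2,3,8,9,12,13,14,15}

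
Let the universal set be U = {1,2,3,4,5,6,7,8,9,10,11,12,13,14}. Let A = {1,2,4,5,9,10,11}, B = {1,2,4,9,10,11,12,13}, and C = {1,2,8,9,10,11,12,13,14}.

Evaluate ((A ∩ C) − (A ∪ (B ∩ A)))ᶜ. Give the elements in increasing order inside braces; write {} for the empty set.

A ∩ C = {1,2,9,10,11}
B ∩ A = {1,2,4,9,10,11}
A ∪ (B ∩ A) = {1,2,4,5,9,10,11}
(A ∩ C) − (A ∪ (B ∩ A)) = {}
((A ∩ C) − (A ∪ (B ∩ A)))ᶜ = {1,2,3,4,5,6,7,8,9,10,11,12,13,14}

{1,2,3,4,5,6,7,8,9,10,11,12,13,14}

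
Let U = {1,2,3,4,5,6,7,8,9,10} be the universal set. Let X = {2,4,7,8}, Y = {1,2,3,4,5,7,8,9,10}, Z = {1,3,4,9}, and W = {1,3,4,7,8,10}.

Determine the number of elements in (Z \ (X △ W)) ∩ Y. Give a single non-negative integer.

2

X △ W = {1,2,3,10}
Z \ (X △ W) = {4,9}
(Z \ (X △ W)) ∩ Y = {4,9}
|(Z \ (X △ W)) ∩ Y| = 2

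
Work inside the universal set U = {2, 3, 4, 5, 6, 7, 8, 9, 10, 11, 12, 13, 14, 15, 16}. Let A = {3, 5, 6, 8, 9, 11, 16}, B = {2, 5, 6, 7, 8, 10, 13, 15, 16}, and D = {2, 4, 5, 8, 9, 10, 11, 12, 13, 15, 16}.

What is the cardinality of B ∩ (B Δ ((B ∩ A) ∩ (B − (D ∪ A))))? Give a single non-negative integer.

9

B ∩ A = {5, 6, 8, 16}
D ∪ A = {2, 3, 4, 5, 6, 8, 9, 10, 11, 12, 13, 15, 16}
B − (D ∪ A) = {7}
(B ∩ A) ∩ (B − (D ∪ A)) = {}
B Δ ((B ∩ A) ∩ (B − (D ∪ A))) = {2, 5, 6, 7, 8, 10, 13, 15, 16}
B ∩ (B Δ ((B ∩ A) ∩ (B − (D ∪ A)))) = {2, 5, 6, 7, 8, 10, 13, 15, 16}
|B ∩ (B Δ ((B ∩ A) ∩ (B − (D ∪ A))))| = 9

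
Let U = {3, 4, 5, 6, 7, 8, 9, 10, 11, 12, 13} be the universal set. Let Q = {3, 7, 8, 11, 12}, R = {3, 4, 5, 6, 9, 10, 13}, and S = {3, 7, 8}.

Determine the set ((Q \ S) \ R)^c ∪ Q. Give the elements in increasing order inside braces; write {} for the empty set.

Q \ S = {11, 12}
(Q \ S) \ R = {11, 12}
((Q \ S) \ R)^c = {3, 4, 5, 6, 7, 8, 9, 10, 13}
((Q \ S) \ R)^c ∪ Q = {3, 4, 5, 6, 7, 8, 9, 10, 11, 12, 13}

{3, 4, 5, 6, 7, 8, 9, 10, 11, 12, 13}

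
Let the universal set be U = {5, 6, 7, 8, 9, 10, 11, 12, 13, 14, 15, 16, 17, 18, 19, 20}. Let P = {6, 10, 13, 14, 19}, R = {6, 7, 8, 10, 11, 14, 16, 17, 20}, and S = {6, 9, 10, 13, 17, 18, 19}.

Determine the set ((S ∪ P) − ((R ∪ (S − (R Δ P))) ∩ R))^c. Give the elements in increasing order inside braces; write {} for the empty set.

S ∪ P = {6, 9, 10, 13, 14, 17, 18, 19}
R Δ P = {7, 8, 11, 13, 16, 17, 19, 20}
S − (R Δ P) = {6, 9, 10, 18}
R ∪ (S − (R Δ P)) = {6, 7, 8, 9, 10, 11, 14, 16, 17, 18, 20}
(R ∪ (S − (R Δ P))) ∩ R = {6, 7, 8, 10, 11, 14, 16, 17, 20}
(S ∪ P) − ((R ∪ (S − (R Δ P))) ∩ R) = {9, 13, 18, 19}
((S ∪ P) − ((R ∪ (S − (R Δ P))) ∩ R))^c = {5, 6, 7, 8, 10, 11, 12, 14, 15, 16, 17, 20}

{5, 6, 7, 8, 10, 11, 12, 14, 15, 16, 17, 20}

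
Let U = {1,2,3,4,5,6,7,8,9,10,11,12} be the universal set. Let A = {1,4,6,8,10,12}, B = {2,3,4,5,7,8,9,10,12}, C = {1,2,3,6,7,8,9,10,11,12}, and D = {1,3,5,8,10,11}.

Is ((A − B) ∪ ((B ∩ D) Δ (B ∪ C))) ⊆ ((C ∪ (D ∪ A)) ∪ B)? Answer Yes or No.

Yes

A − B = {1,6}
B ∩ D = {3,5,8,10}
B ∪ C = {1,2,3,4,5,6,7,8,9,10,11,12}
(B ∩ D) Δ (B ∪ C) = {1,2,4,6,7,9,11,12}
(A − B) ∪ ((B ∩ D) Δ (B ∪ C)) = {1,2,4,6,7,9,11,12}
D ∪ A = {1,3,4,5,6,8,10,11,12}
C ∪ (D ∪ A) = {1,2,3,4,5,6,7,8,9,10,11,12}
(C ∪ (D ∪ A)) ∪ B = {1,2,3,4,5,6,7,8,9,10,11,12}
Every element of {1,2,4,6,7,9,11,12} is in {1,2,3,4,5,6,7,8,9,10,11,12}, so (A − B) ∪ ((B ∩ D) Δ (B ∪ C)) ⊆ (C ∪ (D ∪ A)) ∪ B.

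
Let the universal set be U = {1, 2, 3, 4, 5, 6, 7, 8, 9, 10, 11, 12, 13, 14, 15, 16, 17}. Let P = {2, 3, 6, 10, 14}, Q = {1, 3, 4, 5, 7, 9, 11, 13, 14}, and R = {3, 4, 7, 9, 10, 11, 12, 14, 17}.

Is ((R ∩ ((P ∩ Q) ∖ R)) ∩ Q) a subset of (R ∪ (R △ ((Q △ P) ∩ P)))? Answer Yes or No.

Yes

P ∩ Q = {3, 14}
(P ∩ Q) ∖ R = {}
R ∩ ((P ∩ Q) ∖ R) = {}
(R ∩ ((P ∩ Q) ∖ R)) ∩ Q = {}
Q △ P = {1, 2, 4, 5, 6, 7, 9, 10, 11, 13}
(Q △ P) ∩ P = {2, 6, 10}
R △ ((Q △ P) ∩ P) = {2, 3, 4, 6, 7, 9, 11, 12, 14, 17}
R ∪ (R △ ((Q △ P) ∩ P)) = {2, 3, 4, 6, 7, 9, 10, 11, 12, 14, 17}
Every element of {} is in {2, 3, 4, 6, 7, 9, 10, 11, 12, 14, 17}, so (R ∩ ((P ∩ Q) ∖ R)) ∩ Q ⊆ R ∪ (R △ ((Q △ P) ∩ P)).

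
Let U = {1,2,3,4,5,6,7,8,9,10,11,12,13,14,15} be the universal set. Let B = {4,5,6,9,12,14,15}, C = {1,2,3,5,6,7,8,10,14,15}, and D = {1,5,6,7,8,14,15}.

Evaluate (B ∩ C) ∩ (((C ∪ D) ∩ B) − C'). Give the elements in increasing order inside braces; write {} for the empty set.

{5,6,14,15}

B ∩ C = {5,6,14,15}
C ∪ D = {1,2,3,5,6,7,8,10,14,15}
(C ∪ D) ∩ B = {5,6,14,15}
C' = {4,9,11,12,13}
((C ∪ D) ∩ B) − C' = {5,6,14,15}
(B ∩ C) ∩ (((C ∪ D) ∩ B) − C') = {5,6,14,15}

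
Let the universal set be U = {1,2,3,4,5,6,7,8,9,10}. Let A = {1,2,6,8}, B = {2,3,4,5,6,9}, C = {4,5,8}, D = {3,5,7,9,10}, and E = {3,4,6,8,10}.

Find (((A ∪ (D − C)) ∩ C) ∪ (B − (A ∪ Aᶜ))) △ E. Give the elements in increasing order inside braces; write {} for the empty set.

D − C = {3,7,9,10}
A ∪ (D − C) = {1,2,3,6,7,8,9,10}
(A ∪ (D − C)) ∩ C = {8}
Aᶜ = {3,4,5,7,9,10}
A ∪ Aᶜ = {1,2,3,4,5,6,7,8,9,10}
B − (A ∪ Aᶜ) = {}
((A ∪ (D − C)) ∩ C) ∪ (B − (A ∪ Aᶜ)) = {8}
(((A ∪ (D − C)) ∩ C) ∪ (B − (A ∪ Aᶜ))) △ E = {3,4,6,10}

{3,4,6,10}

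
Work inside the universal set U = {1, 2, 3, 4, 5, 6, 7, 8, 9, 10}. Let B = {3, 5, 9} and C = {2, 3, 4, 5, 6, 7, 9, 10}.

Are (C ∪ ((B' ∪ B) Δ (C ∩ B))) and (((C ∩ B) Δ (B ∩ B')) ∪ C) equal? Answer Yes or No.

B' = {1, 2, 4, 6, 7, 8, 10}
B' ∪ B = {1, 2, 3, 4, 5, 6, 7, 8, 9, 10}
C ∩ B = {3, 5, 9}
(B' ∪ B) Δ (C ∩ B) = {1, 2, 4, 6, 7, 8, 10}
C ∪ ((B' ∪ B) Δ (C ∩ B)) = {1, 2, 3, 4, 5, 6, 7, 8, 9, 10}
B ∩ B' = {}
(C ∩ B) Δ (B ∩ B') = {3, 5, 9}
((C ∩ B) Δ (B ∩ B')) ∪ C = {2, 3, 4, 5, 6, 7, 9, 10}
1 ∈ C ∪ ((B' ∪ B) Δ (C ∩ B)) but 1 ∉ ((C ∩ B) Δ (B ∩ B')) ∪ C, so they differ.

No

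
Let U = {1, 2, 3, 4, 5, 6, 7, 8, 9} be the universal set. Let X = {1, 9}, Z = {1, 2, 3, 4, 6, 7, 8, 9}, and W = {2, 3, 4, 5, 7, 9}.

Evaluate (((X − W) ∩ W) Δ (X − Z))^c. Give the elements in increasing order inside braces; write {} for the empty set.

{1, 2, 3, 4, 5, 6, 7, 8, 9}

X − W = {1}
(X − W) ∩ W = {}
X − Z = {}
((X − W) ∩ W) Δ (X − Z) = {}
(((X − W) ∩ W) Δ (X − Z))^c = {1, 2, 3, 4, 5, 6, 7, 8, 9}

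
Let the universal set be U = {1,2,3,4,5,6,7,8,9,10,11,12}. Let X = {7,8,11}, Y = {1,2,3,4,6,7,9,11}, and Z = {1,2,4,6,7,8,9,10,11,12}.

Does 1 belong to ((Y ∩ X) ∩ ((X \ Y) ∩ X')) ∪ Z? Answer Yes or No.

Yes

1 ∈ Y and 1 ∉ X, so 1 ∉ Y ∩ X
1 ∉ X and 1 ∈ Y, so 1 ∉ X \ Y
1 ∉ X, so 1 ∈ X'
1 ∉ (X \ Y) and 1 ∈ X', so 1 ∉ (X \ Y) ∩ X'
1 ∉ (Y ∩ X) and 1 ∉ ((X \ Y) ∩ X'), so 1 ∉ (Y ∩ X) ∩ ((X \ Y) ∩ X')
1 ∉ ((Y ∩ X) ∩ ((X \ Y) ∩ X')) and 1 ∈ Z, so 1 ∈ ((Y ∩ X) ∩ ((X \ Y) ∩ X')) ∪ Z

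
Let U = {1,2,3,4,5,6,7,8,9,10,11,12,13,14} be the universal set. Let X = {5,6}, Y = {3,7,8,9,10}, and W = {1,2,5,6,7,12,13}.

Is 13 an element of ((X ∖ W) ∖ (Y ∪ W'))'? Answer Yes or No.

Yes

13 ∉ X and 13 ∈ W, so 13 ∉ X ∖ W
13 ∈ W, so 13 ∉ W'
13 ∉ Y and 13 ∉ W', so 13 ∉ Y ∪ W'
13 ∉ (X ∖ W) and 13 ∉ (Y ∪ W'), so 13 ∉ (X ∖ W) ∖ (Y ∪ W')
13 ∈ ((X ∖ W) ∖ (Y ∪ W'))' since 13 ∉ ((X ∖ W) ∖ (Y ∪ W'))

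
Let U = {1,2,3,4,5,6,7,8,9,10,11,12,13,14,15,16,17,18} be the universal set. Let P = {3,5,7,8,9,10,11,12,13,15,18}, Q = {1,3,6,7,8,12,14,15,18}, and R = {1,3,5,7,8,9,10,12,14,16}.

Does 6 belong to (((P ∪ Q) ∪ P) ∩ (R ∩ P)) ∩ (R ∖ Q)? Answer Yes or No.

No

6 ∉ P and 6 ∈ Q, so 6 ∈ P ∪ Q
6 ∈ (P ∪ Q) and 6 ∉ P, so 6 ∈ (P ∪ Q) ∪ P
6 ∉ R and 6 ∉ P, so 6 ∉ R ∩ P
6 ∈ ((P ∪ Q) ∪ P) and 6 ∉ (R ∩ P), so 6 ∉ ((P ∪ Q) ∪ P) ∩ (R ∩ P)
6 ∉ R and 6 ∈ Q, so 6 ∉ R ∖ Q
6 ∉ (((P ∪ Q) ∪ P) ∩ (R ∩ P)) and 6 ∉ (R ∖ Q), so 6 ∉ (((P ∪ Q) ∪ P) ∩ (R ∩ P)) ∩ (R ∖ Q)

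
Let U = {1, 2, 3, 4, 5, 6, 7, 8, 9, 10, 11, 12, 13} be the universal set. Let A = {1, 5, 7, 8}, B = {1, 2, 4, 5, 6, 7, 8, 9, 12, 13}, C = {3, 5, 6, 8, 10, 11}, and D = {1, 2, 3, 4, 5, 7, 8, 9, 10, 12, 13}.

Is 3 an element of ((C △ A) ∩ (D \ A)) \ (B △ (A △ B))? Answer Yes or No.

Yes

3 ∈ C and 3 ∉ A, so 3 ∈ C △ A
3 ∈ D and 3 ∉ A, so 3 ∈ D \ A
3 ∈ (C △ A) and 3 ∈ (D \ A), so 3 ∈ (C △ A) ∩ (D \ A)
3 ∉ A and 3 ∉ B, so 3 ∉ A △ B
3 ∉ B and 3 ∉ (A △ B), so 3 ∉ B △ (A △ B)
3 ∈ ((C △ A) ∩ (D \ A)) and 3 ∉ (B △ (A △ B)), so 3 ∈ ((C △ A) ∩ (D \ A)) \ (B △ (A △ B))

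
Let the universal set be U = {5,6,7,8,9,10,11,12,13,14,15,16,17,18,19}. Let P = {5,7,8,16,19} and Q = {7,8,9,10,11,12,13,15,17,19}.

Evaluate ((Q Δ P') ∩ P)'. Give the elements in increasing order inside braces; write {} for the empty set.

{5,6,9,10,11,12,13,14,15,16,17,18}

P' = {6,9,10,11,12,13,14,15,17,18}
Q Δ P' = {6,7,8,14,18,19}
(Q Δ P') ∩ P = {7,8,19}
((Q Δ P') ∩ P)' = {5,6,9,10,11,12,13,14,15,16,17,18}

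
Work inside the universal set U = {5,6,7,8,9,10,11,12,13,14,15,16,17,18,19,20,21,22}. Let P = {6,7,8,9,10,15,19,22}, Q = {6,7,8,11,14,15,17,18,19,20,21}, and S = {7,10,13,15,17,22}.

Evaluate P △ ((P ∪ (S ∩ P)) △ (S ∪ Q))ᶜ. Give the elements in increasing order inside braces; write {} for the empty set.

{5,9,12,16}

S ∩ P = {7,10,15,22}
P ∪ (S ∩ P) = {6,7,8,9,10,15,19,22}
S ∪ Q = {6,7,8,10,11,13,14,15,17,18,19,20,21,22}
(P ∪ (S ∩ P)) △ (S ∪ Q) = {9,11,13,14,17,18,20,21}
((P ∪ (S ∩ P)) △ (S ∪ Q))ᶜ = {5,6,7,8,10,12,15,16,19,22}
P △ ((P ∪ (S ∩ P)) △ (S ∪ Q))ᶜ = {5,9,12,16}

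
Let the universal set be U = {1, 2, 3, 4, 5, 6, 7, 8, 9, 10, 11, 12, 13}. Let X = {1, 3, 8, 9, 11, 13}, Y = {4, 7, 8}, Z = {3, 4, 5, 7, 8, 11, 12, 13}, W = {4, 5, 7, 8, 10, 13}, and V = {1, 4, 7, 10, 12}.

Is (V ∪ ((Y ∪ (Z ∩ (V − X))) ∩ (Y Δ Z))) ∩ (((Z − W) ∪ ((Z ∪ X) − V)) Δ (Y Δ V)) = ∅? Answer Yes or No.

V − X = {4, 7, 10, 12}
Z ∩ (V − X) = {4, 7, 12}
Y ∪ (Z ∩ (V − X)) = {4, 7, 8, 12}
Y Δ Z = {3, 5, 11, 12, 13}
(Y ∪ (Z ∩ (V − X))) ∩ (Y Δ Z) = {12}
V ∪ ((Y ∪ (Z ∩ (V − X))) ∩ (Y Δ Z)) = {1, 4, 7, 10, 12}
Z − W = {3, 11, 12}
Z ∪ X = {1, 3, 4, 5, 7, 8, 9, 11, 12, 13}
(Z ∪ X) − V = {3, 5, 8, 9, 11, 13}
(Z − W) ∪ ((Z ∪ X) − V) = {3, 5, 8, 9, 11, 12, 13}
Y Δ V = {1, 8, 10, 12}
((Z − W) ∪ ((Z ∪ X) − V)) Δ (Y Δ V) = {1, 3, 5, 9, 10, 11, 13}
1 lies in both, so they are not disjoint.

No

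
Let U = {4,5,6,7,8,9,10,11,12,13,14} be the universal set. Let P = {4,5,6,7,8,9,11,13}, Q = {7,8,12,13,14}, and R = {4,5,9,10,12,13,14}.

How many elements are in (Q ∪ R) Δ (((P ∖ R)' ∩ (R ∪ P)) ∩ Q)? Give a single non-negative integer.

Q ∪ R = {4,5,7,8,9,10,12,13,14}
P ∖ R = {6,7,8,11}
(P ∖ R)' = {4,5,9,10,12,13,14}
R ∪ P = {4,5,6,7,8,9,10,11,12,13,14}
(P ∖ R)' ∩ (R ∪ P) = {4,5,9,10,12,13,14}
((P ∖ R)' ∩ (R ∪ P)) ∩ Q = {12,13,14}
(Q ∪ R) Δ (((P ∖ R)' ∩ (R ∪ P)) ∩ Q) = {4,5,7,8,9,10}
|(Q ∪ R) Δ (((P ∖ R)' ∩ (R ∪ P)) ∩ Q)| = 6

6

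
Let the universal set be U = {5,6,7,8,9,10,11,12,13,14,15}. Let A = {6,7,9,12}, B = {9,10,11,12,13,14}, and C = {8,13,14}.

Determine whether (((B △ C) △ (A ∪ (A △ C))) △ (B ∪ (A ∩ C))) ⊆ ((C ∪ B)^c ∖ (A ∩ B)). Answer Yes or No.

B △ C = {8,9,10,11,12}
A △ C = {6,7,8,9,12,13,14}
A ∪ (A △ C) = {6,7,8,9,12,13,14}
(B △ C) △ (A ∪ (A △ C)) = {6,7,10,11,13,14}
A ∩ C = {}
B ∪ (A ∩ C) = {9,10,11,12,13,14}
((B △ C) △ (A ∪ (A △ C))) △ (B ∪ (A ∩ C)) = {6,7,9,12}
C ∪ B = {8,9,10,11,12,13,14}
(C ∪ B)^c = {5,6,7,15}
A ∩ B = {9,12}
(C ∪ B)^c ∖ (A ∩ B) = {5,6,7,15}
9 ∈ ((B △ C) △ (A ∪ (A △ C))) △ (B ∪ (A ∩ C)) but 9 ∉ (C ∪ B)^c ∖ (A ∩ B), so the inclusion fails.

No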